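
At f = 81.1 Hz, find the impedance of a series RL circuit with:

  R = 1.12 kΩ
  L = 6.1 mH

Step 1 — Angular frequency: ω = 2π·f = 2π·81.1 = 509.6 rad/s.
Step 2 — Component impedances:
  R: Z = R = 1120 Ω
  L: Z = jωL = j·509.6·0.0061 = 0 + j3.108 Ω
Step 3 — Series combination: Z_total = R + L = 1120 + j3.108 Ω = 1120∠0.2° Ω.

Z = 1120 + j3.108 Ω = 1120∠0.2° Ω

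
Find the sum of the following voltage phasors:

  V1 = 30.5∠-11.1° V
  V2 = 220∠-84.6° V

Step 1 — Convert each phasor to rectangular form:
  V1 = 30.5·(cos(-11.1°) + j·sin(-11.1°)) = 29.93 - j5.872 V
  V2 = 220·(cos(-84.6°) + j·sin(-84.6°)) = 20.7 - j219 V
Step 2 — Sum components: V_total = 50.63 - j224.9 V.
Step 3 — Convert to polar: |V_total| = 230.5 V, ∠V_total = -77.3°.

V_total = 230.5∠-77.3° V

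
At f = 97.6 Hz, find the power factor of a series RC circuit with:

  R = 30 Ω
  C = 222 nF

Step 1 — Angular frequency: ω = 2π·f = 2π·97.6 = 613.2 rad/s.
Step 2 — Component impedances:
  R: Z = R = 30 Ω
  C: Z = 1/(jωC) = -j/(ω·C) = 0 - j7345 Ω
Step 3 — Series combination: Z_total = R + C = 30 - j7345 Ω = 7345∠-89.8° Ω.
Step 4 — Power factor: PF = cos(φ) = Re(Z)/|Z| = 30/7345 = 0.004084.
Step 5 — Type: Im(Z) = -7345 ⇒ leading (phase φ = -89.8°).

PF = 0.004084 (leading, φ = -89.8°)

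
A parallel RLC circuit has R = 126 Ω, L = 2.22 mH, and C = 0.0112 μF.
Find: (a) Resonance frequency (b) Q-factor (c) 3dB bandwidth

Step 1 — Resonance: ω₀ = 1/√(LC) = 1/√(0.00222·1.12e-08) = 2.005e+05 rad/s.
Step 2 — f₀ = ω₀/(2π) = 3.192e+04 Hz.
Step 3 — Parallel Q: Q = R/(ω₀L) = 126/(2.005e+05·0.00222) = 0.283.
Step 4 — Bandwidth: Δω = ω₀/Q = 7.086e+05 rad/s; BW = Δω/(2π) = 1.128e+05 Hz.

(a) f₀ = 3.192e+04 Hz  (b) Q = 0.283  (c) BW = 1.128e+05 Hz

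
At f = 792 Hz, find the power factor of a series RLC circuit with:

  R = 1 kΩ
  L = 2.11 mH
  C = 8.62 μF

Step 1 — Angular frequency: ω = 2π·f = 2π·792 = 4976 rad/s.
Step 2 — Component impedances:
  R: Z = R = 1000 Ω
  L: Z = jωL = j·4976·0.00211 = 0 + j10.5 Ω
  C: Z = 1/(jωC) = -j/(ω·C) = 0 - j23.31 Ω
Step 3 — Series combination: Z_total = R + L + C = 1000 - j12.81 Ω = 1000∠-0.7° Ω.
Step 4 — Power factor: PF = cos(φ) = Re(Z)/|Z| = 1000/1000.1 = 0.9999.
Step 5 — Type: Im(Z) = -12.81 ⇒ leading (phase φ = -0.7°).

PF = 0.9999 (leading, φ = -0.7°)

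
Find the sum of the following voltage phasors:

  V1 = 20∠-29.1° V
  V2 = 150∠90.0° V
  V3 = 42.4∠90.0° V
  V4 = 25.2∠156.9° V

Step 1 — Convert each phasor to rectangular form:
  V1 = 20·(cos(-29.1°) + j·sin(-29.1°)) = 17.48 - j9.727 V
  V2 = 150·(cos(90.0°) + j·sin(90.0°)) = 0 + j150 V
  V3 = 42.4·(cos(90.0°) + j·sin(90.0°)) = 0 + j42.4 V
  V4 = 25.2·(cos(156.9°) + j·sin(156.9°)) = -23.18 + j9.887 V
Step 2 — Sum components: V_total = -5.704 + j192.6 V.
Step 3 — Convert to polar: |V_total| = 192.6 V, ∠V_total = 91.7°.

V_total = 192.6∠91.7° V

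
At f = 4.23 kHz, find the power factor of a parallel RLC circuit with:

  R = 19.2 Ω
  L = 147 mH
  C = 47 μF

Step 1 — Angular frequency: ω = 2π·f = 2π·4230 = 2.658e+04 rad/s.
Step 2 — Component impedances:
  R: Z = R = 19.2 Ω
  L: Z = jωL = j·2.658e+04·0.147 = 0 + j3907 Ω
  C: Z = 1/(jωC) = -j/(ω·C) = 0 - j0.8005 Ω
Step 3 — Parallel combination: 1/Z_total = 1/R + 1/L + 1/C; Z_total = 0.03333 - j0.7993 Ω = 0.8∠-87.6° Ω.
Step 4 — Power factor: PF = cos(φ) = Re(Z)/|Z| = 0.033334/0.80001 = 0.04167.
Step 5 — Type: Im(Z) = -0.7993 ⇒ leading (phase φ = -87.6°).

PF = 0.04167 (leading, φ = -87.6°)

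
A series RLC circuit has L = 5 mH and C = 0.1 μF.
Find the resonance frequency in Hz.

Step 1 — Resonance condition Im(Z)=0 gives ω₀ = 1/√(LC).
Step 2 — ω₀ = 1/√(0.005·1e-07) = 4.472e+04 rad/s.
Step 3 — f₀ = ω₀/(2π) = 7118 Hz.

f₀ = 7118 Hz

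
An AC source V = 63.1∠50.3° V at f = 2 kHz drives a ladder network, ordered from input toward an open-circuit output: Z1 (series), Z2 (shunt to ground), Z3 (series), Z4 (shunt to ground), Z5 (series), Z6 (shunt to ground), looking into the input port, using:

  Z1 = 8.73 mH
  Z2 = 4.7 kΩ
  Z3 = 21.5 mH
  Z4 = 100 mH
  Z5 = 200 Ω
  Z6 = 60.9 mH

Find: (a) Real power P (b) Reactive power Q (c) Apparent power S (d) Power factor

Step 1 — Angular frequency: ω = 2π·f = 2π·2000 = 1.257e+04 rad/s.
Step 2 — Component impedances:
  Z1: Z = jωL = j·1.257e+04·0.00873 = 0 + j109.7 Ω
  Z2: Z = R = 4700 Ω
  Z3: Z = jωL = j·1.257e+04·0.0215 = 0 + j270.2 Ω
  Z4: Z = jωL = j·1.257e+04·0.1 = 0 + j1257 Ω
  Z5: Z = R = 200 Ω
  Z6: Z = jωL = j·1.257e+04·0.0609 = 0 + j765.3 Ω
Step 3 — Ladder network (open output): work backward from the far end, alternating series and parallel combinations. Z_in = 187.5 + j821.4 Ω = 842.6∠77.1° Ω.
Step 4 — Source phasor: V = 63.1∠50.3° V = 40.31 + j48.55 V.
Step 5 — Current: I = V / Z = 0.06682 - j0.03381 A = 0.07489∠-26.8° A.
Step 6 — Complex power: S = V·I* = 1.052 + j4.607 VA.
Step 7 — Real power: P = Re(S) = 1.052 W.
Step 8 — Reactive power: Q = Im(S) = 4.607 VAR.
Step 9 — Apparent power: |S| = 4.726 VA.
Step 10 — Power factor: PF = P/|S| = 0.2226 (lagging).

(a) P = 1.052 W  (b) Q = 4.607 VAR  (c) S = 4.726 VA  (d) PF = 0.2226 (lagging)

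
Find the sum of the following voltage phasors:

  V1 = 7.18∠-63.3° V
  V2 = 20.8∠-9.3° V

Step 1 — Convert each phasor to rectangular form:
  V1 = 7.18·(cos(-63.3°) + j·sin(-63.3°)) = 3.226 - j6.414 V
  V2 = 20.8·(cos(-9.3°) + j·sin(-9.3°)) = 20.53 - j3.361 V
Step 2 — Sum components: V_total = 23.75 - j9.776 V.
Step 3 — Convert to polar: |V_total| = 25.69 V, ∠V_total = -22.4°.

V_total = 25.69∠-22.4° V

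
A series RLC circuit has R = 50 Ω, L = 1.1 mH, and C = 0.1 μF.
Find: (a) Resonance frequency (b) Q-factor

Step 1 — Resonance condition Im(Z)=0 gives ω₀ = 1/√(LC).
Step 2 — ω₀ = 1/√(0.0011·1e-07) = 9.535e+04 rad/s.
Step 3 — f₀ = ω₀/(2π) = 1.517e+04 Hz.
Step 4 — Series Q: Q = ω₀L/R = 9.535e+04·0.0011/50 = 2.098.

(a) f₀ = 1.517e+04 Hz  (b) Q = 2.098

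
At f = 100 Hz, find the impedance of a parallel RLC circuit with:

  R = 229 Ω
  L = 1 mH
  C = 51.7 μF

Step 1 — Angular frequency: ω = 2π·f = 2π·100 = 628.3 rad/s.
Step 2 — Component impedances:
  R: Z = R = 229 Ω
  L: Z = jωL = j·628.3·0.001 = 0 + j0.6283 Ω
  C: Z = 1/(jωC) = -j/(ω·C) = 0 - j30.78 Ω
Step 3 — Parallel combination: 1/Z_total = 1/R + 1/L + 1/C; Z_total = 0.001797 + j0.6414 Ω = 0.6414∠89.8° Ω.

Z = 0.001797 + j0.6414 Ω = 0.6414∠89.8° Ω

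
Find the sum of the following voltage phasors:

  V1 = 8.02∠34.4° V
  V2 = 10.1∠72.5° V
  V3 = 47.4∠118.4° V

Step 1 — Convert each phasor to rectangular form:
  V1 = 8.02·(cos(34.4°) + j·sin(34.4°)) = 6.617 + j4.531 V
  V2 = 10.1·(cos(72.5°) + j·sin(72.5°)) = 3.037 + j9.633 V
  V3 = 47.4·(cos(118.4°) + j·sin(118.4°)) = -22.54 + j41.7 V
Step 2 — Sum components: V_total = -12.89 + j55.86 V.
Step 3 — Convert to polar: |V_total| = 57.33 V, ∠V_total = 103.0°.

V_total = 57.33∠103.0° V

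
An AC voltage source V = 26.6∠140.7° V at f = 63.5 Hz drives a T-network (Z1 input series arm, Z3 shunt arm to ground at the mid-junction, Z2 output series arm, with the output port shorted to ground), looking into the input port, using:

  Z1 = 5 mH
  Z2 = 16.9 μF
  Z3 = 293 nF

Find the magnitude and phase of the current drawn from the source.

Step 1 — Angular frequency: ω = 2π·f = 2π·63.5 = 399 rad/s.
Step 2 — Component impedances:
  Z1: Z = jωL = j·399·0.005 = 0 + j1.995 Ω
  Z2: Z = 1/(jωC) = -j/(ω·C) = 0 - j148.3 Ω
  Z3: Z = 1/(jωC) = -j/(ω·C) = 0 - j8554 Ω
Step 3 — With the output port shorted to ground, the output series arm Z2 runs from the junction to ground; the shunt arm Z3 also runs from the junction to ground. They appear in parallel: Z3 || Z2 = 0 - j145.8 Ω.
Step 4 — Series with input arm Z1: Z_in = Z1 + (Z3 || Z2) = 0 - j143.8 Ω = 143.8∠-90.0° Ω.
Step 5 — Source phasor: V = 26.6∠140.7° V = -20.58 + j16.85 V.
Step 6 — Ohm's law: I = V / Z_total = (-20.58 + j16.85) / (0 - j143.8) = -0.1172 - j0.1432 A.
Step 7 — Convert to polar: |I| = 0.185 A, ∠I = -129.3°.

I = 0.185∠-129.3° A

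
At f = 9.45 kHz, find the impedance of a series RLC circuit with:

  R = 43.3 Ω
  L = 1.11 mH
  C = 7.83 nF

Step 1 — Angular frequency: ω = 2π·f = 2π·9450 = 5.938e+04 rad/s.
Step 2 — Component impedances:
  R: Z = R = 43.3 Ω
  L: Z = jωL = j·5.938e+04·0.00111 = 0 + j65.91 Ω
  C: Z = 1/(jωC) = -j/(ω·C) = 0 - j2151 Ω
Step 3 — Series combination: Z_total = R + L + C = 43.3 - j2085 Ω = 2085∠-88.8° Ω.

Z = 43.3 - j2085 Ω = 2085∠-88.8° Ω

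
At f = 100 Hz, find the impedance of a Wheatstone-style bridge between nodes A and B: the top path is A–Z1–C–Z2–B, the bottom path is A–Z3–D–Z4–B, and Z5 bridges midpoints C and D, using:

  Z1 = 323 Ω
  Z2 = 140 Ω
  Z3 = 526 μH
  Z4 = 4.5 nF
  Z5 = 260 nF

Step 1 — Angular frequency: ω = 2π·f = 2π·100 = 628.3 rad/s.
Step 2 — Component impedances:
  Z1: Z = R = 323 Ω
  Z2: Z = R = 140 Ω
  Z3: Z = jωL = j·628.3·0.000526 = 0 + j0.3305 Ω
  Z4: Z = 1/(jωC) = -j/(ω·C) = 0 - j3.537e+05 Ω
  Z5: Z = 1/(jωC) = -j/(ω·C) = 0 - j6121 Ω
Step 3 — Bridge requires nodal analysis (the Z5 bridge couples midpoints C and D, so the two paths cannot be reduced to a simple series/parallel combination). Setting node B to ground and injecting 1 A at node A, the 3-node admittance system at A, C, D solves to V_A = Z_AB = 462.1 - j17.6 Ω = 462.4∠-2.2° Ω.

Z = 462.1 - j17.6 Ω = 462.4∠-2.2° Ω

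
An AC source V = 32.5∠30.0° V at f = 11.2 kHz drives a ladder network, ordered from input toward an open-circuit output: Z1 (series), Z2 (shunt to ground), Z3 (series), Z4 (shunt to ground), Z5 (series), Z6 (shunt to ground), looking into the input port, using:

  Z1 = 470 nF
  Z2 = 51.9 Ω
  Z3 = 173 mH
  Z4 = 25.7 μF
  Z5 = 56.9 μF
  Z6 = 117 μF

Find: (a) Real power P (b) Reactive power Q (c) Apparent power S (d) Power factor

Step 1 — Angular frequency: ω = 2π·f = 2π·1.12e+04 = 7.037e+04 rad/s.
Step 2 — Component impedances:
  Z1: Z = 1/(jωC) = -j/(ω·C) = 0 - j30.23 Ω
  Z2: Z = R = 51.9 Ω
  Z3: Z = jωL = j·7.037e+04·0.173 = 0 + j1.217e+04 Ω
  Z4: Z = 1/(jωC) = -j/(ω·C) = 0 - j0.5529 Ω
  Z5: Z = 1/(jωC) = -j/(ω·C) = 0 - j0.2497 Ω
  Z6: Z = 1/(jωC) = -j/(ω·C) = 0 - j0.1215 Ω
Step 3 — Ladder network (open output): work backward from the far end, alternating series and parallel combinations. Z_in = 51.9 - j30.01 Ω = 59.95∠-30.0° Ω.
Step 4 — Source phasor: V = 32.5∠30.0° V = 28.15 + j16.25 V.
Step 5 — Current: I = V / Z = 0.2707 + j0.4697 A = 0.5421∠60.0° A.
Step 6 — Complex power: S = V·I* = 15.25 - j8.82 VA.
Step 7 — Real power: P = Re(S) = 15.25 W.
Step 8 — Reactive power: Q = Im(S) = -8.82 VAR.
Step 9 — Apparent power: |S| = 17.62 VA.
Step 10 — Power factor: PF = P/|S| = 0.8657 (leading).

(a) P = 15.25 W  (b) Q = -8.82 VAR  (c) S = 17.62 VA  (d) PF = 0.8657 (leading)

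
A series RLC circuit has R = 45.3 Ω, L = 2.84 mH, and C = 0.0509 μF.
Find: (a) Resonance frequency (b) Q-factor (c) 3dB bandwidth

Step 1 — Resonance: ω₀ = 1/√(LC) = 1/√(0.00284·5.09e-08) = 8.317e+04 rad/s.
Step 2 — f₀ = ω₀/(2π) = 1.324e+04 Hz.
Step 3 — Series Q: Q = ω₀L/R = 8.317e+04·0.00284/45.3 = 5.214.
Step 4 — Bandwidth: Δω = ω₀/Q = 1.595e+04 rad/s; BW = Δω/(2π) = 2539 Hz.

(a) f₀ = 1.324e+04 Hz  (b) Q = 5.214  (c) BW = 2539 Hz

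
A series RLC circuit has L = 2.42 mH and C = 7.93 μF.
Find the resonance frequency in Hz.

Step 1 — Resonance condition Im(Z)=0 gives ω₀ = 1/√(LC).
Step 2 — ω₀ = 1/√(0.00242·7.93e-06) = 7219 rad/s.
Step 3 — f₀ = ω₀/(2π) = 1149 Hz.

f₀ = 1149 Hz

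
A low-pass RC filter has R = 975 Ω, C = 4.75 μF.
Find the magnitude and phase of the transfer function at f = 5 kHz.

Step 1 — Angular frequency: ω = 2π·5000 = 3.142e+04 rad/s.
Step 2 — Transfer function: H(jω) = 1/(1 + jωRC).
Step 3 — Denominator: 1 + jωRC = 1 + j·3.142e+04·975·4.75e-06 = 1 + j145.5.
Step 4 — H = 4.724e-05 - j0.006873.
Step 5 — Magnitude: |H| = 0.006873 (-43.3 dB); phase: φ = -89.6°.

|H| = 0.006873 (-43.3 dB), φ = -89.6°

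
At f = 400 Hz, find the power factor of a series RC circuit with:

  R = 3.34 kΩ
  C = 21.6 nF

Step 1 — Angular frequency: ω = 2π·f = 2π·400 = 2513 rad/s.
Step 2 — Component impedances:
  R: Z = R = 3340 Ω
  C: Z = 1/(jωC) = -j/(ω·C) = 0 - j1.842e+04 Ω
Step 3 — Series combination: Z_total = R + C = 3340 - j1.842e+04 Ω = 1.872e+04∠-79.7° Ω.
Step 4 — Power factor: PF = cos(φ) = Re(Z)/|Z| = 3340/1.872e+04 = 0.1784.
Step 5 — Type: Im(Z) = -1.842e+04 ⇒ leading (phase φ = -79.7°).

PF = 0.1784 (leading, φ = -79.7°)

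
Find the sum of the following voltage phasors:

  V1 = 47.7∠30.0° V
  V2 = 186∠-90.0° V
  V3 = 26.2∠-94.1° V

Step 1 — Convert each phasor to rectangular form:
  V1 = 47.7·(cos(30.0°) + j·sin(30.0°)) = 41.31 + j23.85 V
  V2 = 186·(cos(-90.0°) + j·sin(-90.0°)) = 0 - j186 V
  V3 = 26.2·(cos(-94.1°) + j·sin(-94.1°)) = -1.873 - j26.13 V
Step 2 — Sum components: V_total = 39.44 - j188.3 V.
Step 3 — Convert to polar: |V_total| = 192.4 V, ∠V_total = -78.2°.

V_total = 192.4∠-78.2° V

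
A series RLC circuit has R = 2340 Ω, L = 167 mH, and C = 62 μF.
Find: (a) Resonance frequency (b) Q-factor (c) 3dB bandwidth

Step 1 — Resonance: ω₀ = 1/√(LC) = 1/√(0.167·6.2e-05) = 310.8 rad/s.
Step 2 — f₀ = ω₀/(2π) = 49.46 Hz.
Step 3 — Series Q: Q = ω₀L/R = 310.8·0.167/2340 = 0.02218.
Step 4 — Bandwidth: Δω = ω₀/Q = 1.401e+04 rad/s; BW = Δω/(2π) = 2230 Hz.

(a) f₀ = 49.46 Hz  (b) Q = 0.02218  (c) BW = 2230 Hz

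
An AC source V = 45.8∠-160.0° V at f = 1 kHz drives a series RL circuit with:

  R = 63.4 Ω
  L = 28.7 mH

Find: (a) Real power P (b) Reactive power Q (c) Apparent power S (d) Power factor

Step 1 — Angular frequency: ω = 2π·f = 2π·1000 = 6283 rad/s.
Step 2 — Component impedances:
  R: Z = R = 63.4 Ω
  L: Z = jωL = j·6283·0.0287 = 0 + j180.3 Ω
Step 3 — Series combination: Z_total = R + L = 63.4 + j180.3 Ω = 191.1∠70.6° Ω.
Step 4 — Source phasor: V = 45.8∠-160.0° V = -43.04 - j15.66 V.
Step 5 — Current: I = V / Z = -0.152 + j0.1852 A = 0.2396∠129.4° A.
Step 6 — Complex power: S = V·I* = 3.64 + j10.35 VA.
Step 7 — Real power: P = Re(S) = 3.64 W.
Step 8 — Reactive power: Q = Im(S) = 10.35 VAR.
Step 9 — Apparent power: |S| = 10.97 VA.
Step 10 — Power factor: PF = P/|S| = 0.3317 (lagging).

(a) P = 3.64 W  (b) Q = 10.35 VAR  (c) S = 10.97 VA  (d) PF = 0.3317 (lagging)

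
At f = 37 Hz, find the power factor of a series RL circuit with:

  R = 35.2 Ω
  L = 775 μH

Step 1 — Angular frequency: ω = 2π·f = 2π·37 = 232.5 rad/s.
Step 2 — Component impedances:
  R: Z = R = 35.2 Ω
  L: Z = jωL = j·232.5·0.000775 = 0 + j0.1802 Ω
Step 3 — Series combination: Z_total = R + L = 35.2 + j0.1802 Ω = 35.2∠0.3° Ω.
Step 4 — Power factor: PF = cos(φ) = Re(Z)/|Z| = 35.2/35.2 = 1.
Step 5 — Type: Im(Z) = 0.1802 ⇒ lagging (phase φ = 0.3°).

PF = 1 (lagging, φ = 0.3°)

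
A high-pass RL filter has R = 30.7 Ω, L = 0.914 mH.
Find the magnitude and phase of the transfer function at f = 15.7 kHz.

Step 1 — Angular frequency: ω = 2π·1.57e+04 = 9.865e+04 rad/s.
Step 2 — Transfer function: H(jω) = jωL/(R + jωL).
Step 3 — Numerator jωL = j·90.16; denominator R + jωL = 30.7 + j90.16.
Step 4 — H = 0.8961 + j0.3051.
Step 5 — Magnitude: |H| = 0.9466 (-0.5 dB); phase: φ = 18.8°.

|H| = 0.9466 (-0.5 dB), φ = 18.8°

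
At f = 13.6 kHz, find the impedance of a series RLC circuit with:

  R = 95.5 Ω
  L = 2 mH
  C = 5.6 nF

Step 1 — Angular frequency: ω = 2π·f = 2π·1.36e+04 = 8.545e+04 rad/s.
Step 2 — Component impedances:
  R: Z = R = 95.5 Ω
  L: Z = jωL = j·8.545e+04·0.002 = 0 + j170.9 Ω
  C: Z = 1/(jωC) = -j/(ω·C) = 0 - j2090 Ω
Step 3 — Series combination: Z_total = R + L + C = 95.5 - j1919 Ω = 1921∠-87.2° Ω.

Z = 95.5 - j1919 Ω = 1921∠-87.2° Ω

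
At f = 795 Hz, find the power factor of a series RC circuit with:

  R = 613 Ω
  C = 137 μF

Step 1 — Angular frequency: ω = 2π·f = 2π·795 = 4995 rad/s.
Step 2 — Component impedances:
  R: Z = R = 613 Ω
  C: Z = 1/(jωC) = -j/(ω·C) = 0 - j1.461 Ω
Step 3 — Series combination: Z_total = R + C = 613 - j1.461 Ω = 613∠-0.1° Ω.
Step 4 — Power factor: PF = cos(φ) = Re(Z)/|Z| = 613/613 = 1.
Step 5 — Type: Im(Z) = -1.461 ⇒ leading (phase φ = -0.1°).

PF = 1 (leading, φ = -0.1°)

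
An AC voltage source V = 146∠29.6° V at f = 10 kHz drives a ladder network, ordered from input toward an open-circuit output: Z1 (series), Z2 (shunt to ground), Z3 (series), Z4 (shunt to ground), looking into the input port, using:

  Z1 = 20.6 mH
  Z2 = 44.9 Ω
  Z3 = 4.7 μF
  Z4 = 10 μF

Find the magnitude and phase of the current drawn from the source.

Step 1 — Angular frequency: ω = 2π·f = 2π·1e+04 = 6.283e+04 rad/s.
Step 2 — Component impedances:
  Z1: Z = jωL = j·6.283e+04·0.0206 = 0 + j1294 Ω
  Z2: Z = R = 44.9 Ω
  Z3: Z = 1/(jωC) = -j/(ω·C) = 0 - j3.386 Ω
  Z4: Z = 1/(jωC) = -j/(ω·C) = 0 - j1.592 Ω
Step 3 — Ladder network (open output): work backward from the far end, alternating series and parallel combinations. Z_in = 0.5452 + j1289 Ω = 1289∠90.0° Ω.
Step 4 — Source phasor: V = 146∠29.6° V = 126.9 + j72.12 V.
Step 5 — Ohm's law: I = V / Z_total = (126.9 + j72.12) / (0.5452 + j1289) = 0.05597 - j0.09843 A.
Step 6 — Convert to polar: |I| = 0.1132 A, ∠I = -60.4°.

I = 0.1132∠-60.4° A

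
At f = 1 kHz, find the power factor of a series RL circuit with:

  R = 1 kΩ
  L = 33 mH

Step 1 — Angular frequency: ω = 2π·f = 2π·1000 = 6283 rad/s.
Step 2 — Component impedances:
  R: Z = R = 1000 Ω
  L: Z = jωL = j·6283·0.033 = 0 + j207.3 Ω
Step 3 — Series combination: Z_total = R + L = 1000 + j207.3 Ω = 1021∠11.7° Ω.
Step 4 — Power factor: PF = cos(φ) = Re(Z)/|Z| = 1000/1021.27 = 0.9792.
Step 5 — Type: Im(Z) = 207.3 ⇒ lagging (phase φ = 11.7°).

PF = 0.9792 (lagging, φ = 11.7°)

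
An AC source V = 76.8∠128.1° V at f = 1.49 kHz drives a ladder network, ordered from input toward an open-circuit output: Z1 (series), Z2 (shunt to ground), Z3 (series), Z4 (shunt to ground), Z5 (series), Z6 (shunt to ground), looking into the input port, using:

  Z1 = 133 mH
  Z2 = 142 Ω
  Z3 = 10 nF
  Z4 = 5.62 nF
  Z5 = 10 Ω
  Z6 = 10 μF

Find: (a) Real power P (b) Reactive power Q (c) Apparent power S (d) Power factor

Step 1 — Angular frequency: ω = 2π·f = 2π·1490 = 9362 rad/s.
Step 2 — Component impedances:
  Z1: Z = jωL = j·9362·0.133 = 0 + j1245 Ω
  Z2: Z = R = 142 Ω
  Z3: Z = 1/(jωC) = -j/(ω·C) = 0 - j1.068e+04 Ω
  Z4: Z = 1/(jωC) = -j/(ω·C) = 0 - j1.901e+04 Ω
  Z5: Z = R = 10 Ω
  Z6: Z = 1/(jωC) = -j/(ω·C) = 0 - j10.68 Ω
Step 3 — Ladder network (open output): work backward from the far end, alternating series and parallel combinations. Z_in = 142 + j1243 Ω = 1251∠83.5° Ω.
Step 4 — Source phasor: V = 76.8∠128.1° V = -47.39 + j60.44 V.
Step 5 — Current: I = V / Z = 0.04369 + j0.04311 A = 0.06137∠44.6° A.
Step 6 — Complex power: S = V·I* = 0.5348 + j4.683 VA.
Step 7 — Real power: P = Re(S) = 0.5348 W.
Step 8 — Reactive power: Q = Im(S) = 4.683 VAR.
Step 9 — Apparent power: |S| = 4.714 VA.
Step 10 — Power factor: PF = P/|S| = 0.1135 (lagging).

(a) P = 0.5348 W  (b) Q = 4.683 VAR  (c) S = 4.714 VA  (d) PF = 0.1135 (lagging)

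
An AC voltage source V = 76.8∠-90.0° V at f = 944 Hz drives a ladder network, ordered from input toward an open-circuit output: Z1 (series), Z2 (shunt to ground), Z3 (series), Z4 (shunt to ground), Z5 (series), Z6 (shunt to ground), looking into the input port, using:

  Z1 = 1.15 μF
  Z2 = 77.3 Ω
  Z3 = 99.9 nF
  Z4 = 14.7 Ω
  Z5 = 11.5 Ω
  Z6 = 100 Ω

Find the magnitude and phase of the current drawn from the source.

Step 1 — Angular frequency: ω = 2π·f = 2π·944 = 5931 rad/s.
Step 2 — Component impedances:
  Z1: Z = 1/(jωC) = -j/(ω·C) = 0 - j146.6 Ω
  Z2: Z = R = 77.3 Ω
  Z3: Z = 1/(jωC) = -j/(ω·C) = 0 - j1688 Ω
  Z4: Z = R = 14.7 Ω
  Z5: Z = R = 11.5 Ω
  Z6: Z = R = 100 Ω
Step 3 — Ladder network (open output): work backward from the far end, alternating series and parallel combinations. Z_in = 77.11 - j150.1 Ω = 168.8∠-62.8° Ω.
Step 4 — Source phasor: V = 76.8∠-90.0° V = 0 - j76.8 V.
Step 5 — Ohm's law: I = V / Z_total = (0 - j76.8) / (77.11 - j150.1) = 0.4048 - j0.2079 A.
Step 6 — Convert to polar: |I| = 0.455 A, ∠I = -27.2°.

I = 0.455∠-27.2° A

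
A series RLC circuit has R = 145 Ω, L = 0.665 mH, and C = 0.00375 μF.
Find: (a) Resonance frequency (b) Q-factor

Step 1 — Resonance condition Im(Z)=0 gives ω₀ = 1/√(LC).
Step 2 — ω₀ = 1/√(0.000665·3.75e-09) = 6.332e+05 rad/s.
Step 3 — f₀ = ω₀/(2π) = 1.008e+05 Hz.
Step 4 — Series Q: Q = ω₀L/R = 6.332e+05·0.000665/145 = 2.904.

(a) f₀ = 1.008e+05 Hz  (b) Q = 2.904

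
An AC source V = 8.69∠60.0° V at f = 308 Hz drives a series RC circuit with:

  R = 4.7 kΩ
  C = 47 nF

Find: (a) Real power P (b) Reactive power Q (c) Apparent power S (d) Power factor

Step 1 — Angular frequency: ω = 2π·f = 2π·308 = 1935 rad/s.
Step 2 — Component impedances:
  R: Z = R = 4700 Ω
  C: Z = 1/(jωC) = -j/(ω·C) = 0 - j1.099e+04 Ω
Step 3 — Series combination: Z_total = R + C = 4700 - j1.099e+04 Ω = 1.196e+04∠-66.9° Ω.
Step 4 — Source phasor: V = 8.69∠60.0° V = 4.345 + j7.526 V.
Step 5 — Current: I = V / Z = -0.0004359 + j0.0005815 A = 0.0007268∠126.9° A.
Step 6 — Complex power: S = V·I* = 0.002483 - j0.005807 VA.
Step 7 — Real power: P = Re(S) = 0.002483 W.
Step 8 — Reactive power: Q = Im(S) = -0.005807 VAR.
Step 9 — Apparent power: |S| = 0.006316 VA.
Step 10 — Power factor: PF = P/|S| = 0.3931 (leading).

(a) P = 0.002483 W  (b) Q = -0.005807 VAR  (c) S = 0.006316 VA  (d) PF = 0.3931 (leading)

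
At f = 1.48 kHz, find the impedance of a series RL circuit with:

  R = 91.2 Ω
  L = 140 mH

Step 1 — Angular frequency: ω = 2π·f = 2π·1480 = 9299 rad/s.
Step 2 — Component impedances:
  R: Z = R = 91.2 Ω
  L: Z = jωL = j·9299·0.14 = 0 + j1302 Ω
Step 3 — Series combination: Z_total = R + L = 91.2 + j1302 Ω = 1305∠86.0° Ω.

Z = 91.2 + j1302 Ω = 1305∠86.0° Ω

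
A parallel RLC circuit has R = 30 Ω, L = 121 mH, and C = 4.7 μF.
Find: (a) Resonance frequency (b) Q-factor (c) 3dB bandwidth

Step 1 — Resonance: ω₀ = 1/√(LC) = 1/√(0.121·4.7e-06) = 1326 rad/s.
Step 2 — f₀ = ω₀/(2π) = 211 Hz.
Step 3 — Parallel Q: Q = R/(ω₀L) = 30/(1326·0.121) = 0.187.
Step 4 — Bandwidth: Δω = ω₀/Q = 7092 rad/s; BW = Δω/(2π) = 1129 Hz.

(a) f₀ = 211 Hz  (b) Q = 0.187  (c) BW = 1129 Hz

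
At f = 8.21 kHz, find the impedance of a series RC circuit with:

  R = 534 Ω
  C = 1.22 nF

Step 1 — Angular frequency: ω = 2π·f = 2π·8210 = 5.158e+04 rad/s.
Step 2 — Component impedances:
  R: Z = R = 534 Ω
  C: Z = 1/(jωC) = -j/(ω·C) = 0 - j1.589e+04 Ω
Step 3 — Series combination: Z_total = R + C = 534 - j1.589e+04 Ω = 1.59e+04∠-88.1° Ω.

Z = 534 - j1.589e+04 Ω = 1.59e+04∠-88.1° Ω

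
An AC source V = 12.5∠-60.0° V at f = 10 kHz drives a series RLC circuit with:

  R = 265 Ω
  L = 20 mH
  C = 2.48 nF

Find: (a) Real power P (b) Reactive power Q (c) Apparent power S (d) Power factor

Step 1 — Angular frequency: ω = 2π·f = 2π·1e+04 = 6.283e+04 rad/s.
Step 2 — Component impedances:
  R: Z = R = 265 Ω
  L: Z = jωL = j·6.283e+04·0.02 = 0 + j1257 Ω
  C: Z = 1/(jωC) = -j/(ω·C) = 0 - j6418 Ω
Step 3 — Series combination: Z_total = R + L + C = 265 - j5161 Ω = 5168∠-87.1° Ω.
Step 4 — Source phasor: V = 12.5∠-60.0° V = 6.25 - j10.83 V.
Step 5 — Current: I = V / Z = 0.002154 + j0.0011 A = 0.002419∠27.1° A.
Step 6 — Complex power: S = V·I* = 0.00155 - j0.0302 VA.
Step 7 — Real power: P = Re(S) = 0.00155 W.
Step 8 — Reactive power: Q = Im(S) = -0.0302 VAR.
Step 9 — Apparent power: |S| = 0.03024 VA.
Step 10 — Power factor: PF = P/|S| = 0.05128 (leading).

(a) P = 0.00155 W  (b) Q = -0.0302 VAR  (c) S = 0.03024 VA  (d) PF = 0.05128 (leading)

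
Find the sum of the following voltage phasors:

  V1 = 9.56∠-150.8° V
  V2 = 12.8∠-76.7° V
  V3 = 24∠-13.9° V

Step 1 — Convert each phasor to rectangular form:
  V1 = 9.56·(cos(-150.8°) + j·sin(-150.8°)) = -8.345 - j4.664 V
  V2 = 12.8·(cos(-76.7°) + j·sin(-76.7°)) = 2.945 - j12.46 V
  V3 = 24·(cos(-13.9°) + j·sin(-13.9°)) = 23.3 - j5.765 V
Step 2 — Sum components: V_total = 17.9 - j22.89 V.
Step 3 — Convert to polar: |V_total| = 29.05 V, ∠V_total = -52.0°.

V_total = 29.05∠-52.0° V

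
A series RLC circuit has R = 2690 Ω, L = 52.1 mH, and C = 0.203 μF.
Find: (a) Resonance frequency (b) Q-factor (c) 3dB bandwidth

Step 1 — Resonance: ω₀ = 1/√(LC) = 1/√(0.0521·2.03e-07) = 9724 rad/s.
Step 2 — f₀ = ω₀/(2π) = 1548 Hz.
Step 3 — Series Q: Q = ω₀L/R = 9724·0.0521/2690 = 0.1883.
Step 4 — Bandwidth: Δω = ω₀/Q = 5.163e+04 rad/s; BW = Δω/(2π) = 8217 Hz.

(a) f₀ = 1548 Hz  (b) Q = 0.1883  (c) BW = 8217 Hz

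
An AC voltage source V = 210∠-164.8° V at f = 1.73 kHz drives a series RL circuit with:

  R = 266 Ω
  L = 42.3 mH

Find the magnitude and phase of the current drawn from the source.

Step 1 — Angular frequency: ω = 2π·f = 2π·1730 = 1.087e+04 rad/s.
Step 2 — Component impedances:
  R: Z = R = 266 Ω
  L: Z = jωL = j·1.087e+04·0.0423 = 0 + j459.8 Ω
Step 3 — Series combination: Z_total = R + L = 266 + j459.8 Ω = 531.2∠59.9° Ω.
Step 4 — Source phasor: V = 210∠-164.8° V = -202.7 - j55.06 V.
Step 5 — Ohm's law: I = V / Z_total = (-202.7 - j55.06) / (266 + j459.8) = -0.2808 + j0.2783 A.
Step 6 — Convert to polar: |I| = 0.3953 A, ∠I = 135.3°.

I = 0.3953∠135.3° A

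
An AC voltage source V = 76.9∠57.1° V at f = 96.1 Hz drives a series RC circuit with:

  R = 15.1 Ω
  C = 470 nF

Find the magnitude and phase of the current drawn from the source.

Step 1 — Angular frequency: ω = 2π·f = 2π·96.1 = 603.8 rad/s.
Step 2 — Component impedances:
  R: Z = R = 15.1 Ω
  C: Z = 1/(jωC) = -j/(ω·C) = 0 - j3524 Ω
Step 3 — Series combination: Z_total = R + C = 15.1 - j3524 Ω = 3524∠-89.8° Ω.
Step 4 — Source phasor: V = 76.9∠57.1° V = 41.77 + j64.57 V.
Step 5 — Ohm's law: I = V / Z_total = (41.77 + j64.57) / (15.1 - j3524) = -0.01827 + j0.01193 A.
Step 6 — Convert to polar: |I| = 0.02182 A, ∠I = 146.9°.

I = 0.02182∠146.9° A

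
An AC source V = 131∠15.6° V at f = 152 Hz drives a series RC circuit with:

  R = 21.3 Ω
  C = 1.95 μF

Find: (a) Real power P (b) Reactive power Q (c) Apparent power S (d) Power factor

Step 1 — Angular frequency: ω = 2π·f = 2π·152 = 955 rad/s.
Step 2 — Component impedances:
  R: Z = R = 21.3 Ω
  C: Z = 1/(jωC) = -j/(ω·C) = 0 - j537 Ω
Step 3 — Series combination: Z_total = R + C = 21.3 - j537 Ω = 537.4∠-87.7° Ω.
Step 4 — Source phasor: V = 131∠15.6° V = 126.2 + j35.23 V.
Step 5 — Current: I = V / Z = -0.0562 + j0.2372 A = 0.2438∠103.3° A.
Step 6 — Complex power: S = V·I* = 1.266 - j31.91 VA.
Step 7 — Real power: P = Re(S) = 1.266 W.
Step 8 — Reactive power: Q = Im(S) = -31.91 VAR.
Step 9 — Apparent power: |S| = 31.93 VA.
Step 10 — Power factor: PF = P/|S| = 0.03964 (leading).

(a) P = 1.266 W  (b) Q = -31.91 VAR  (c) S = 31.93 VA  (d) PF = 0.03964 (leading)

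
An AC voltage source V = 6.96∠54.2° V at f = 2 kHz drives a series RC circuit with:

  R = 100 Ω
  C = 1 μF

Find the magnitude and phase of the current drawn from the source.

Step 1 — Angular frequency: ω = 2π·f = 2π·2000 = 1.257e+04 rad/s.
Step 2 — Component impedances:
  R: Z = R = 100 Ω
  C: Z = 1/(jωC) = -j/(ω·C) = 0 - j79.58 Ω
Step 3 — Series combination: Z_total = R + C = 100 - j79.58 Ω = 127.8∠-38.5° Ω.
Step 4 — Source phasor: V = 6.96∠54.2° V = 4.071 + j5.645 V.
Step 5 — Ohm's law: I = V / Z_total = (4.071 + j5.645) / (100 - j79.58) = -0.002577 + j0.0544 A.
Step 6 — Convert to polar: |I| = 0.05446 A, ∠I = 92.7°.

I = 0.05446∠92.7° A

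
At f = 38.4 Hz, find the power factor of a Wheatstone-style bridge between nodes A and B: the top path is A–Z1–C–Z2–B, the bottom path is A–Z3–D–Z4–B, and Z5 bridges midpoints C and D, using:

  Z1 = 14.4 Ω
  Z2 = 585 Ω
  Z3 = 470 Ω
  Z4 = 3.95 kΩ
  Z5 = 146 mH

Step 1 — Angular frequency: ω = 2π·f = 2π·38.4 = 241.3 rad/s.
Step 2 — Component impedances:
  Z1: Z = R = 14.4 Ω
  Z2: Z = R = 585 Ω
  Z3: Z = R = 470 Ω
  Z4: Z = R = 3950 Ω
  Z5: Z = jωL = j·241.3·0.146 = 0 + j35.23 Ω
Step 3 — Bridge requires nodal analysis (the Z5 bridge couples midpoints C and D, so the two paths cannot be reduced to a simple series/parallel combination). Setting node B to ground and injecting 1 A at node A, the 3-node admittance system at A, C, D solves to V_A = Z_AB = 523.5 + j0.3449 Ω = 523.5∠0.0° Ω.
Step 4 — Power factor: PF = cos(φ) = Re(Z)/|Z| = 523.5/523.5 = 1.
Step 5 — Type: Im(Z) = 0.3449 ⇒ lagging (phase φ = 0.0°).

PF = 1 (lagging, φ = 0.0°)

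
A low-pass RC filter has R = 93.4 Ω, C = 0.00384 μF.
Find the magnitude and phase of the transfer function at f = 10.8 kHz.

Step 1 — Angular frequency: ω = 2π·1.08e+04 = 6.786e+04 rad/s.
Step 2 — Transfer function: H(jω) = 1/(1 + jωRC).
Step 3 — Denominator: 1 + jωRC = 1 + j·6.786e+04·93.4·3.84e-09 = 1 + j0.02434.
Step 4 — H = 0.9994 - j0.02432.
Step 5 — Magnitude: |H| = 0.9997 (-0.0 dB); phase: φ = -1.4°.

|H| = 0.9997 (-0.0 dB), φ = -1.4°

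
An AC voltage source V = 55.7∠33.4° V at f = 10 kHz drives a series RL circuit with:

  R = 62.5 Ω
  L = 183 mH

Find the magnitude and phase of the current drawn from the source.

Step 1 — Angular frequency: ω = 2π·f = 2π·1e+04 = 6.283e+04 rad/s.
Step 2 — Component impedances:
  R: Z = R = 62.5 Ω
  L: Z = jωL = j·6.283e+04·0.183 = 0 + j1.15e+04 Ω
Step 3 — Series combination: Z_total = R + L = 62.5 + j1.15e+04 Ω = 1.15e+04∠89.7° Ω.
Step 4 — Source phasor: V = 55.7∠33.4° V = 46.5 + j30.66 V.
Step 5 — Ohm's law: I = V / Z_total = (46.5 + j30.66) / (62.5 + j1.15e+04) = 0.002689 - j0.00403 A.
Step 6 — Convert to polar: |I| = 0.004844 A, ∠I = -56.3°.

I = 0.004844∠-56.3° A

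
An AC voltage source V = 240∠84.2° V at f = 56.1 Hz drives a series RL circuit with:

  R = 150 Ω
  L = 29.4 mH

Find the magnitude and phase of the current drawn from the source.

Step 1 — Angular frequency: ω = 2π·f = 2π·56.1 = 352.5 rad/s.
Step 2 — Component impedances:
  R: Z = R = 150 Ω
  L: Z = jωL = j·352.5·0.0294 = 0 + j10.36 Ω
Step 3 — Series combination: Z_total = R + L = 150 + j10.36 Ω = 150.4∠4.0° Ω.
Step 4 — Source phasor: V = 240∠84.2° V = 24.25 + j238.8 V.
Step 5 — Ohm's law: I = V / Z_total = (24.25 + j238.8) / (150 + j10.36) = 0.2704 + j1.573 A.
Step 6 — Convert to polar: |I| = 1.596 A, ∠I = 80.2°.

I = 1.596∠80.2° A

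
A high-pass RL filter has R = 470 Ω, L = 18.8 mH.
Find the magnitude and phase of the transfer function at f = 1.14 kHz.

Step 1 — Angular frequency: ω = 2π·1140 = 7163 rad/s.
Step 2 — Transfer function: H(jω) = jωL/(R + jωL).
Step 3 — Numerator jωL = j·134.7; denominator R + jωL = 470 + j134.7.
Step 4 — H = 0.07586 + j0.2648.
Step 5 — Magnitude: |H| = 0.2754 (-11.2 dB); phase: φ = 74.0°.

|H| = 0.2754 (-11.2 dB), φ = 74.0°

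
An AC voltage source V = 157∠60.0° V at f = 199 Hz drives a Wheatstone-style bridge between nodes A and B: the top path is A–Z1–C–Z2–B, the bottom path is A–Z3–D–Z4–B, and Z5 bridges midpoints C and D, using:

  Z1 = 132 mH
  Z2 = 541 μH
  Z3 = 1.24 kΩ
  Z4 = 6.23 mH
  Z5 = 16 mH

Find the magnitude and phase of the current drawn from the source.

Step 1 — Angular frequency: ω = 2π·f = 2π·199 = 1250 rad/s.
Step 2 — Component impedances:
  Z1: Z = jωL = j·1250·0.132 = 0 + j165 Ω
  Z2: Z = jωL = j·1250·0.000541 = 0 + j0.6764 Ω
  Z3: Z = R = 1240 Ω
  Z4: Z = jωL = j·1250·0.00623 = 0 + j7.79 Ω
  Z5: Z = jωL = j·1250·0.016 = 0 + j20.01 Ω
Step 3 — Bridge requires nodal analysis (the Z5 bridge couples midpoints C and D, so the two paths cannot be reduced to a simple series/parallel combination). Setting node B to ground and injecting 1 A at node A, the 3-node admittance system at A, C, D solves to V_A = Z_AB = 21.68 + j162.7 Ω = 164.2∠82.4° Ω.
Step 4 — Source phasor: V = 157∠60.0° V = 78.5 + j136 V.
Step 5 — Ohm's law: I = V / Z_total = (78.5 + j136) / (21.68 + j162.7) = 0.8842 - j0.3646 A.
Step 6 — Convert to polar: |I| = 0.9564 A, ∠I = -22.4°.

I = 0.9564∠-22.4° A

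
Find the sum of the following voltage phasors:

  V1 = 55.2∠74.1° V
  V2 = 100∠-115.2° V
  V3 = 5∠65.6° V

Step 1 — Convert each phasor to rectangular form:
  V1 = 55.2·(cos(74.1°) + j·sin(74.1°)) = 15.12 + j53.09 V
  V2 = 100·(cos(-115.2°) + j·sin(-115.2°)) = -42.58 - j90.48 V
  V3 = 5·(cos(65.6°) + j·sin(65.6°)) = 2.066 + j4.553 V
Step 2 — Sum components: V_total = -25.39 - j32.84 V.
Step 3 — Convert to polar: |V_total| = 41.51 V, ∠V_total = -127.7°.

V_total = 41.51∠-127.7° V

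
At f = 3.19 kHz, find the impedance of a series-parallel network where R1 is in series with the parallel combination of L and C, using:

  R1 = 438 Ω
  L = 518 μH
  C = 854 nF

Step 1 — Angular frequency: ω = 2π·f = 2π·3190 = 2.004e+04 rad/s.
Step 2 — Component impedances:
  R1: Z = R = 438 Ω
  L: Z = jωL = j·2.004e+04·0.000518 = 0 + j10.38 Ω
  C: Z = 1/(jωC) = -j/(ω·C) = 0 - j58.42 Ω
Step 3 — Parallel branch: L || C = 1/(1/L + 1/C) = 0 + j12.63 Ω.
Step 4 — Series with R1: Z_total = R1 + (L || C) = 438 + j12.63 Ω = 438.2∠1.7° Ω.

Z = 438 + j12.63 Ω = 438.2∠1.7° Ω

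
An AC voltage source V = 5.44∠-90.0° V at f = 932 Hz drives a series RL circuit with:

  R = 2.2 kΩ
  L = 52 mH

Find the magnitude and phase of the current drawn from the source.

Step 1 — Angular frequency: ω = 2π·f = 2π·932 = 5856 rad/s.
Step 2 — Component impedances:
  R: Z = R = 2200 Ω
  L: Z = jωL = j·5856·0.052 = 0 + j304.5 Ω
Step 3 — Series combination: Z_total = R + L = 2200 + j304.5 Ω = 2221∠7.9° Ω.
Step 4 — Source phasor: V = 5.44∠-90.0° V = 0 - j5.44 V.
Step 5 — Ohm's law: I = V / Z_total = (0 - j5.44) / (2200 + j304.5) = -0.0003358 - j0.002426 A.
Step 6 — Convert to polar: |I| = 0.002449 A, ∠I = -97.9°.

I = 0.002449∠-97.9° A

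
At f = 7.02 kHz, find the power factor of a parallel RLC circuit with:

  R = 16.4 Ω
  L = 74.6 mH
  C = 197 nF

Step 1 — Angular frequency: ω = 2π·f = 2π·7020 = 4.411e+04 rad/s.
Step 2 — Component impedances:
  R: Z = R = 16.4 Ω
  L: Z = jωL = j·4.411e+04·0.0746 = 0 + j3290 Ω
  C: Z = 1/(jωC) = -j/(ω·C) = 0 - j115.1 Ω
Step 3 — Parallel combination: 1/Z_total = 1/R + 1/L + 1/C; Z_total = 16.1 - j2.213 Ω = 16.25∠-7.8° Ω.
Step 4 — Power factor: PF = cos(φ) = Re(Z)/|Z| = 16.096/16.247 = 0.9907.
Step 5 — Type: Im(Z) = -2.213 ⇒ leading (phase φ = -7.8°).

PF = 0.9907 (leading, φ = -7.8°)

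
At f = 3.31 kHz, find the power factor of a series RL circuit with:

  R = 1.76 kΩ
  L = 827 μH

Step 1 — Angular frequency: ω = 2π·f = 2π·3310 = 2.08e+04 rad/s.
Step 2 — Component impedances:
  R: Z = R = 1760 Ω
  L: Z = jωL = j·2.08e+04·0.000827 = 0 + j17.2 Ω
Step 3 — Series combination: Z_total = R + L = 1760 + j17.2 Ω = 1760∠0.6° Ω.
Step 4 — Power factor: PF = cos(φ) = Re(Z)/|Z| = 1760/1760 = 1.
Step 5 — Type: Im(Z) = 17.2 ⇒ lagging (phase φ = 0.6°).

PF = 1 (lagging, φ = 0.6°)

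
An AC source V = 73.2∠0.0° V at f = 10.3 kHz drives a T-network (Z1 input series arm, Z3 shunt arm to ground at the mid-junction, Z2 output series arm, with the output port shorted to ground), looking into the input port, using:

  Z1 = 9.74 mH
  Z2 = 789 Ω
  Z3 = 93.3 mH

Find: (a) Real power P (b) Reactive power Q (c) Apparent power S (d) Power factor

Step 1 — Angular frequency: ω = 2π·f = 2π·1.03e+04 = 6.472e+04 rad/s.
Step 2 — Component impedances:
  Z1: Z = jωL = j·6.472e+04·0.00974 = 0 + j630.3 Ω
  Z2: Z = R = 789 Ω
  Z3: Z = jωL = j·6.472e+04·0.0933 = 0 + j6038 Ω
Step 3 — With the output port shorted to ground, the output series arm Z2 runs from the junction to ground; the shunt arm Z3 also runs from the junction to ground. They appear in parallel: Z3 || Z2 = 775.8 + j101.4 Ω.
Step 4 — Series with input arm Z1: Z_in = Z1 + (Z3 || Z2) = 775.8 + j731.7 Ω = 1066∠43.3° Ω.
Step 5 — Source phasor: V = 73.2∠0.0° V = 73.2 V.
Step 6 — Current: I = V / Z = 0.04993 - j0.0471 A = 0.06864∠-43.3° A.
Step 7 — Complex power: S = V·I* = 3.655 + j3.448 VA.
Step 8 — Real power: P = Re(S) = 3.655 W.
Step 9 — Reactive power: Q = Im(S) = 3.448 VAR.
Step 10 — Apparent power: |S| = 5.025 VA.
Step 11 — Power factor: PF = P/|S| = 0.7275 (lagging).

(a) P = 3.655 W  (b) Q = 3.448 VAR  (c) S = 5.025 VA  (d) PF = 0.7275 (lagging)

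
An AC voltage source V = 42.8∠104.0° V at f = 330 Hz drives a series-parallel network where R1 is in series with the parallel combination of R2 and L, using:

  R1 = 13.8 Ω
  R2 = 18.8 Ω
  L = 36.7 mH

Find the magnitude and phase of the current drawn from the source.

Step 1 — Angular frequency: ω = 2π·f = 2π·330 = 2073 rad/s.
Step 2 — Component impedances:
  R1: Z = R = 13.8 Ω
  R2: Z = R = 18.8 Ω
  L: Z = jωL = j·2073·0.0367 = 0 + j76.1 Ω
Step 3 — Parallel branch: R2 || L = 1/(1/R2 + 1/L) = 17.72 + j4.377 Ω.
Step 4 — Series with R1: Z_total = R1 + (R2 || L) = 31.52 + j4.377 Ω = 31.82∠7.9° Ω.
Step 5 — Source phasor: V = 42.8∠104.0° V = -10.35 + j41.53 V.
Step 6 — Ohm's law: I = V / Z_total = (-10.35 + j41.53) / (31.52 + j4.377) = -0.1428 + j1.337 A.
Step 7 — Convert to polar: |I| = 1.345 A, ∠I = 96.1°.

I = 1.345∠96.1° A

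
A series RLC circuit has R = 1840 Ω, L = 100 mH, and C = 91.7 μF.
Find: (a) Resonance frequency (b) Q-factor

Step 1 — Resonance condition Im(Z)=0 gives ω₀ = 1/√(LC).
Step 2 — ω₀ = 1/√(0.1·9.17e-05) = 330.2 rad/s.
Step 3 — f₀ = ω₀/(2π) = 52.56 Hz.
Step 4 — Series Q: Q = ω₀L/R = 330.2·0.1/1840 = 0.01795.

(a) f₀ = 52.56 Hz  (b) Q = 0.01795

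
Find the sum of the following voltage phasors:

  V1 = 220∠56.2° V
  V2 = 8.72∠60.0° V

Step 1 — Convert each phasor to rectangular form:
  V1 = 220·(cos(56.2°) + j·sin(56.2°)) = 122.4 + j182.8 V
  V2 = 8.72·(cos(60.0°) + j·sin(60.0°)) = 4.36 + j7.552 V
Step 2 — Sum components: V_total = 126.7 + j190.4 V.
Step 3 — Convert to polar: |V_total| = 228.7 V, ∠V_total = 56.3°.

V_total = 228.7∠56.3° V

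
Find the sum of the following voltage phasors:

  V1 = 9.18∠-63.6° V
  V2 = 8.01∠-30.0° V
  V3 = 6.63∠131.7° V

Step 1 — Convert each phasor to rectangular form:
  V1 = 9.18·(cos(-63.6°) + j·sin(-63.6°)) = 4.082 - j8.223 V
  V2 = 8.01·(cos(-30.0°) + j·sin(-30.0°)) = 6.937 - j4.005 V
  V3 = 6.63·(cos(131.7°) + j·sin(131.7°)) = -4.41 + j4.95 V
Step 2 — Sum components: V_total = 6.608 - j7.277 V.
Step 3 — Convert to polar: |V_total| = 9.83 V, ∠V_total = -47.8°.

V_total = 9.83∠-47.8° V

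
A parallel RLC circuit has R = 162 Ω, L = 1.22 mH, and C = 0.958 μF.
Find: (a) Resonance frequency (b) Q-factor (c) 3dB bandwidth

Step 1 — Resonance: ω₀ = 1/√(LC) = 1/√(0.00122·9.58e-07) = 2.925e+04 rad/s.
Step 2 — f₀ = ω₀/(2π) = 4655 Hz.
Step 3 — Parallel Q: Q = R/(ω₀L) = 162/(2.925e+04·0.00122) = 4.54.
Step 4 — Bandwidth: Δω = ω₀/Q = 6443 rad/s; BW = Δω/(2π) = 1026 Hz.

(a) f₀ = 4655 Hz  (b) Q = 4.54  (c) BW = 1026 Hz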